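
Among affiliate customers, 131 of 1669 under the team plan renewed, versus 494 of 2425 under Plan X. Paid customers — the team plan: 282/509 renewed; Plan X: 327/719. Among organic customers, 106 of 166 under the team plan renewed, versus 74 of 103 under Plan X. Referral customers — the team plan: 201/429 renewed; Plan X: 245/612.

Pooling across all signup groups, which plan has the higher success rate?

Plan X

Affiliate: the team plan 131/1669 = 7.8%, Plan X 494/2425 = 20.4% → Plan X
Paid: the team plan 282/509 = 55.4%, Plan X 327/719 = 45.5% → the team plan
Organic: the team plan 106/166 = 63.9%, Plan X 74/103 = 71.8% → Plan X
Referral: the team plan 201/429 = 46.9%, Plan X 245/612 = 40.0% → the team plan
Overall: the team plan 720/2773 = 26.0%, Plan X 1140/3859 = 29.5% → Plan X
(Neither sweeps every signup group, but Plan X has the higher pooled rate.)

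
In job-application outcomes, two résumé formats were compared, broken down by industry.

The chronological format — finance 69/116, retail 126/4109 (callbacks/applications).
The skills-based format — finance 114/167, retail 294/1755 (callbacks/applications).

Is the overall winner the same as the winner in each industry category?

Yes

Finance: the chronological format 69/116 = 59.5%, the skills-based format 114/167 = 68.3% → the skills-based format
Retail: the chronological format 126/4109 = 3.1%, the skills-based format 294/1755 = 16.8% → the skills-based format
Overall: the chronological format 195/4225 = 4.6%, the skills-based format 408/1922 = 21.2% → the skills-based format
The skills-based format wins overall and in every industry group — no reversal.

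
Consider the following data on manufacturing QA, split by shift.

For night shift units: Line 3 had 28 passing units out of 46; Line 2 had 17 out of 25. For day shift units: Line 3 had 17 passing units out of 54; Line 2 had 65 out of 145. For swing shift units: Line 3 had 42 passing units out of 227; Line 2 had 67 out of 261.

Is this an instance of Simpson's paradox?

Night shift: Line 3 28/46 = 60.9%, Line 2 17/25 = 68.0% → Line 2
Day shift: Line 3 17/54 = 31.5%, Line 2 65/145 = 44.8% → Line 2
Swing shift: Line 3 42/227 = 18.5%, Line 2 67/261 = 25.7% → Line 2
Overall: Line 3 87/327 = 26.6%, Line 2 149/431 = 34.6% → Line 2
Line 2 wins overall and in every shift group — no reversal.

No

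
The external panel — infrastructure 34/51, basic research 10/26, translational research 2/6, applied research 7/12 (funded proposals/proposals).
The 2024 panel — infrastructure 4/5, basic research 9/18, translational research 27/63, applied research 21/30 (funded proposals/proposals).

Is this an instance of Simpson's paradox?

Yes

Infrastructure: the external panel 34/51 = 66.7%, the 2024 panel 4/5 = 80.0% → the 2024 panel
Basic research: the external panel 10/26 = 38.5%, the 2024 panel 9/18 = 50.0% → the 2024 panel
Translational research: the external panel 2/6 = 33.3%, the 2024 panel 27/63 = 42.9% → the 2024 panel
Applied research: the external panel 7/12 = 58.3%, the 2024 panel 21/30 = 70.0% → the 2024 panel
Overall: the external panel 53/95 = 55.8%, the 2024 panel 61/116 = 52.6% → the external panel
The 2024 panel wins each proposal group but the external panel wins overall — the comparison reverses. The 2024 panel's proposals skew toward translational research, which has a lower base rate.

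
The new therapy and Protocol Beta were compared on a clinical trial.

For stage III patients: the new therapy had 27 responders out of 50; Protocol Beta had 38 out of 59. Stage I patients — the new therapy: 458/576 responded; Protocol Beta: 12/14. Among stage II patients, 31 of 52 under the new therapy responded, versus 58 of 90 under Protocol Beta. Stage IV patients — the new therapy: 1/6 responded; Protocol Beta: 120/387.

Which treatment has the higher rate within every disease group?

Protocol Beta

Stage III: the new therapy 27/50 = 54.0%, Protocol Beta 38/59 = 64.4% → Protocol Beta
Stage I: the new therapy 458/576 = 79.5%, Protocol Beta 12/14 = 85.7% → Protocol Beta
Stage II: the new therapy 31/52 = 59.6%, Protocol Beta 58/90 = 64.4% → Protocol Beta
Stage IV: the new therapy 1/6 = 16.7%, Protocol Beta 120/387 = 31.0% → Protocol Beta
Protocol Beta has the higher rate in all 4 groups.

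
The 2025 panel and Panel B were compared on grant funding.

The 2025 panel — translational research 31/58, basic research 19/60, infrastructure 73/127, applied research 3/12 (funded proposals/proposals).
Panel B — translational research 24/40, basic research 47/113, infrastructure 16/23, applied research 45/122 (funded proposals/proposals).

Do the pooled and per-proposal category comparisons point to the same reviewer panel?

No

Translational research: the 2025 panel 31/58 = 53.4%, Panel B 24/40 = 60.0% → Panel B
Basic research: the 2025 panel 19/60 = 31.7%, Panel B 47/113 = 41.6% → Panel B
Infrastructure: the 2025 panel 73/127 = 57.5%, Panel B 16/23 = 69.6% → Panel B
Applied research: the 2025 panel 3/12 = 25.0%, Panel B 45/122 = 36.9% → Panel B
Overall: the 2025 panel 126/257 = 49.0%, Panel B 132/298 = 44.3% → the 2025 panel
Panel B wins each proposal group but the 2025 panel wins overall — the comparison reverses. Panel B's proposals skew toward applied research, which has a lower base rate.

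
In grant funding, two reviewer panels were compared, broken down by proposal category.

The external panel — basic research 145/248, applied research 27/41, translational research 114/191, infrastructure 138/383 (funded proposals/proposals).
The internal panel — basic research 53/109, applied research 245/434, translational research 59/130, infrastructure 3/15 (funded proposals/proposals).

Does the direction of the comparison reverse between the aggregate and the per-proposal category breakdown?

Yes

Basic research: the external panel 145/248 = 58.5%, the internal panel 53/109 = 48.6% → the external panel
Applied research: the external panel 27/41 = 65.9%, the internal panel 245/434 = 56.5% → the external panel
Translational research: the external panel 114/191 = 59.7%, the internal panel 59/130 = 45.4% → the external panel
Infrastructure: the external panel 138/383 = 36.0%, the internal panel 3/15 = 20.0% → the external panel
Overall: the external panel 424/863 = 49.1%, the internal panel 360/688 = 52.3% → the internal panel
The external panel wins each proposal group but the internal panel wins overall — the comparison reverses. The external panel's proposals skew toward infrastructure, which has a lower base rate.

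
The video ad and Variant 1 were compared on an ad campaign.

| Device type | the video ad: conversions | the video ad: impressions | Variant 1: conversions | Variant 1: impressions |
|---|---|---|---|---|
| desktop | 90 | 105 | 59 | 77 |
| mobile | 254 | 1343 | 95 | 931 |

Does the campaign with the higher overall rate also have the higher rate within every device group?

Desktop: the video ad 90/105 = 85.7%, Variant 1 59/77 = 76.6% → the video ad
Mobile: the video ad 254/1343 = 18.9%, Variant 1 95/931 = 10.2% → the video ad
Overall: the video ad 344/1448 = 23.8%, Variant 1 154/1008 = 15.3% → the video ad
The video ad wins overall and in every device group — no reversal.

Yes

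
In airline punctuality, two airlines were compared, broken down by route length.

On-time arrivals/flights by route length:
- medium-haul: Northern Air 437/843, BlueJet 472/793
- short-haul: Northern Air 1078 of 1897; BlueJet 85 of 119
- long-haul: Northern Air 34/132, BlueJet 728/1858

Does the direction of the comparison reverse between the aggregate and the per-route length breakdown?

Medium-haul: Northern Air 437/843 = 51.8%, BlueJet 472/793 = 59.5% → BlueJet
Short-haul: Northern Air 1078/1897 = 56.8%, BlueJet 85/119 = 71.4% → BlueJet
Long-haul: Northern Air 34/132 = 25.8%, BlueJet 728/1858 = 39.2% → BlueJet
Overall: Northern Air 1549/2872 = 53.9%, BlueJet 1285/2770 = 46.4% → Northern Air
BlueJet wins each route group but Northern Air wins overall — the comparison reverses. BlueJet's flights skew toward long-haul, which has a lower base rate.

Yes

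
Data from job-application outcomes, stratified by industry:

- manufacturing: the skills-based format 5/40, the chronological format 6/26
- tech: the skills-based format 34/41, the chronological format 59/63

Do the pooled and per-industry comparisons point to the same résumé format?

Manufacturing: the skills-based format 5/40 = 12.5%, the chronological format 6/26 = 23.1% → the chronological format
Tech: the skills-based format 34/41 = 82.9%, the chronological format 59/63 = 93.7% → the chronological format
Overall: the skills-based format 39/81 = 48.1%, the chronological format 65/89 = 73.0% → the chronological format
The chronological format wins overall and in every industry group — no reversal.

Yes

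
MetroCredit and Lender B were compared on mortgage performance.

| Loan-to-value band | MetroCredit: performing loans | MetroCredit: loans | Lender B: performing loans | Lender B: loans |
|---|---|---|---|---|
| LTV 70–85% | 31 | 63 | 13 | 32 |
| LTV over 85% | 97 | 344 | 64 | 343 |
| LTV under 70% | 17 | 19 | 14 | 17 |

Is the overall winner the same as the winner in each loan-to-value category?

LTV 70–85%: MetroCredit 31/63 = 49.2%, Lender B 13/32 = 40.6% → MetroCredit
LTV over 85%: MetroCredit 97/344 = 28.2%, Lender B 64/343 = 18.7% → MetroCredit
LTV under 70%: MetroCredit 17/19 = 89.5%, Lender B 14/17 = 82.4% → MetroCredit
Overall: MetroCredit 145/426 = 34.0%, Lender B 91/392 = 23.2% → MetroCredit
MetroCredit wins overall and in every loan-to-value group — no reversal.

Yes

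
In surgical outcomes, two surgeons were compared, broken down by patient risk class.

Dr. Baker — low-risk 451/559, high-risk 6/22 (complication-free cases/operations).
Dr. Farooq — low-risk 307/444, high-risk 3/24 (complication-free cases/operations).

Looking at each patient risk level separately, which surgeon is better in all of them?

Dr. Baker

Low-risk: Dr. Baker 451/559 = 80.7%, Dr. Farooq 307/444 = 69.1% → Dr. Baker
High-risk: Dr. Baker 6/22 = 27.3%, Dr. Farooq 3/24 = 12.5% → Dr. Baker
Dr. Baker has the higher rate in both groups.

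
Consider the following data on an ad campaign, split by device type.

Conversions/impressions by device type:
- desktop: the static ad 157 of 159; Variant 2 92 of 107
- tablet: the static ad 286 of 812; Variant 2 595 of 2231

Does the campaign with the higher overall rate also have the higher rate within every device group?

Yes

Desktop: the static ad 157/159 = 98.7%, Variant 2 92/107 = 86.0% → the static ad
Tablet: the static ad 286/812 = 35.2%, Variant 2 595/2231 = 26.7% → the static ad
Overall: the static ad 443/971 = 45.6%, Variant 2 687/2338 = 29.4% → the static ad
The static ad wins overall and in every device group — no reversal.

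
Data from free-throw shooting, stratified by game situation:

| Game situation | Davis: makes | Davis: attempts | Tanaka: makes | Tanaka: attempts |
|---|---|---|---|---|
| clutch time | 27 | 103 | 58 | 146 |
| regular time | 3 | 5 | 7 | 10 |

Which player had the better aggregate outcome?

Tanaka

Clutch time: Davis 27/103 = 26.2%, Tanaka 58/146 = 39.7% → Tanaka
Regular time: Davis 3/5 = 60.0%, Tanaka 7/10 = 70.0% → Tanaka
Overall: Davis 30/108 = 27.8%, Tanaka 65/156 = 41.7% → Tanaka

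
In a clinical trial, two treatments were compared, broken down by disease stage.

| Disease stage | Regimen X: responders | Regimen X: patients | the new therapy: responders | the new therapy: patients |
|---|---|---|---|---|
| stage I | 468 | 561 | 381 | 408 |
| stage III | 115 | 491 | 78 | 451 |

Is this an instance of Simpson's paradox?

No

Stage I: Regimen X 468/561 = 83.4%, the new therapy 381/408 = 93.4% → the new therapy
Stage III: Regimen X 115/491 = 23.4%, the new therapy 78/451 = 17.3% → Regimen X
Overall: Regimen X 583/1052 = 55.4%, the new therapy 459/859 = 53.4% → Regimen X
Neither sweeps: Regimen X wins 1 of 2 groups, the new therapy wins 1. Regimen X wins overall but not every group — no Simpson reversal.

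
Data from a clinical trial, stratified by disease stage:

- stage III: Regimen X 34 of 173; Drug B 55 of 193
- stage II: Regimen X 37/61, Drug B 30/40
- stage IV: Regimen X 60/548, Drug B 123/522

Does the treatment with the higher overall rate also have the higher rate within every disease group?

Yes

Stage III: Regimen X 34/173 = 19.7%, Drug B 55/193 = 28.5% → Drug B
Stage II: Regimen X 37/61 = 60.7%, Drug B 30/40 = 75.0% → Drug B
Stage IV: Regimen X 60/548 = 10.9%, Drug B 123/522 = 23.6% → Drug B
Overall: Regimen X 131/782 = 16.8%, Drug B 208/755 = 27.5% → Drug B
Drug B wins overall and in every disease group — no reversal.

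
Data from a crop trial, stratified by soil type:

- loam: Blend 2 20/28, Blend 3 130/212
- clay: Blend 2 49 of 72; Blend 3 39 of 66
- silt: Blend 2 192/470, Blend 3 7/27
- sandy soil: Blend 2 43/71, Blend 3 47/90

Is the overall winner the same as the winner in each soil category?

Loam: Blend 2 20/28 = 71.4%, Blend 3 130/212 = 61.3% → Blend 2
Clay: Blend 2 49/72 = 68.1%, Blend 3 39/66 = 59.1% → Blend 2
Silt: Blend 2 192/470 = 40.9%, Blend 3 7/27 = 25.9% → Blend 2
Sandy soil: Blend 2 43/71 = 60.6%, Blend 3 47/90 = 52.2% → Blend 2
Overall: Blend 2 304/641 = 47.4%, Blend 3 223/395 = 56.5% → Blend 3
Blend 2 wins each soil group but Blend 3 wins overall — the comparison reverses. Blend 2's plots skew toward silt, which has a lower base rate.

No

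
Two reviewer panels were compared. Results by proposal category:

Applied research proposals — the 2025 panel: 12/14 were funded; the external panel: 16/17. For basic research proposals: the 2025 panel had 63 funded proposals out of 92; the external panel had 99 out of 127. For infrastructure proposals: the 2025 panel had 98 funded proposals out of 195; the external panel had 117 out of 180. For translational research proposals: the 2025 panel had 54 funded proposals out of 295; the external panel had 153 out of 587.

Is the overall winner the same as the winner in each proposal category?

Applied research: the 2025 panel 12/14 = 85.7%, the external panel 16/17 = 94.1% → the external panel
Basic research: the 2025 panel 63/92 = 68.5%, the external panel 99/127 = 78.0% → the external panel
Infrastructure: the 2025 panel 98/195 = 50.3%, the external panel 117/180 = 65.0% → the external panel
Translational research: the 2025 panel 54/295 = 18.3%, the external panel 153/587 = 26.1% → the external panel
Overall: the 2025 panel 227/596 = 38.1%, the external panel 385/911 = 42.3% → the external panel
The external panel wins overall and in every proposal group — no reversal.

Yes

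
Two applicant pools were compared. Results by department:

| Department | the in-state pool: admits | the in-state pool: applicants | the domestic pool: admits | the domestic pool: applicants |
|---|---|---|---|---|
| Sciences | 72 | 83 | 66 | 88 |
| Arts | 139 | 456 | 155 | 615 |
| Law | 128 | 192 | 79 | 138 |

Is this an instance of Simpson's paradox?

No

Sciences: the in-state pool 72/83 = 86.7%, the domestic pool 66/88 = 75.0% → the in-state pool
Arts: the in-state pool 139/456 = 30.5%, the domestic pool 155/615 = 25.2% → the in-state pool
Law: the in-state pool 128/192 = 66.7%, the domestic pool 79/138 = 57.2% → the in-state pool
Overall: the in-state pool 339/731 = 46.4%, the domestic pool 300/841 = 35.7% → the in-state pool
The in-state pool wins overall and in every department group — no reversal.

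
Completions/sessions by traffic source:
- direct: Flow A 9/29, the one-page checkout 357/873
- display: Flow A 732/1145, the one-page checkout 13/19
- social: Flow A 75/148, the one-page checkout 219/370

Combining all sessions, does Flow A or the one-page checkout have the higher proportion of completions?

Flow A

Direct: Flow A 9/29 = 31.0%, the one-page checkout 357/873 = 40.9% → the one-page checkout
Display: Flow A 732/1145 = 63.9%, the one-page checkout 13/19 = 68.4% → the one-page checkout
Social: Flow A 75/148 = 50.7%, the one-page checkout 219/370 = 59.2% → the one-page checkout
Overall: Flow A 816/1322 = 61.7%, the one-page checkout 589/1262 = 46.7% → Flow A
(The one-page checkout wins every traffic group but Flow A wins overall — the one-page checkout's sessions skew toward the low-rate direct group.)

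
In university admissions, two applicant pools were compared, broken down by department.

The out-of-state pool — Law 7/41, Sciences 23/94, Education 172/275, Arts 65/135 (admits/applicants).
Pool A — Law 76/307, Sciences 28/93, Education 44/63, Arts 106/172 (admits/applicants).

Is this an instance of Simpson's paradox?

Yes

Law: the out-of-state pool 7/41 = 17.1%, Pool A 76/307 = 24.8% → Pool A
Sciences: the out-of-state pool 23/94 = 24.5%, Pool A 28/93 = 30.1% → Pool A
Education: the out-of-state pool 172/275 = 62.5%, Pool A 44/63 = 69.8% → Pool A
Arts: the out-of-state pool 65/135 = 48.1%, Pool A 106/172 = 61.6% → Pool A
Overall: the out-of-state pool 267/545 = 49.0%, Pool A 254/635 = 40.0% → the out-of-state pool
Pool A wins each department group but the out-of-state pool wins overall — the comparison reverses. Pool A's applicants skew toward Law, which has a lower base rate.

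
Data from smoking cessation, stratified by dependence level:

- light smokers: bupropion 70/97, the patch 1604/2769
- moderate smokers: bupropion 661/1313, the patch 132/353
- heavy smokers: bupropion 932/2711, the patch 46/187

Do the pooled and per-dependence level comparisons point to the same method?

Light smokers: bupropion 70/97 = 72.2%, the patch 1604/2769 = 57.9% → bupropion
Moderate smokers: bupropion 661/1313 = 50.3%, the patch 132/353 = 37.4% → bupropion
Heavy smokers: bupropion 932/2711 = 34.4%, the patch 46/187 = 24.6% → bupropion
Overall: bupropion 1663/4121 = 40.4%, the patch 1782/3309 = 53.9% → the patch
Bupropion wins each dependence group but the patch wins overall — the comparison reverses. Bupropion's participants skew toward heavy smokers, which has a lower base rate.

No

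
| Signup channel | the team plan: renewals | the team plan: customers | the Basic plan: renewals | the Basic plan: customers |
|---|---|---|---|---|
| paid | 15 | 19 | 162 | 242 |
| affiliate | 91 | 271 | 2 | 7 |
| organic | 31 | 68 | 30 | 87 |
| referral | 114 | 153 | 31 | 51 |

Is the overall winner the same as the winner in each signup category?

No

Paid: the team plan 15/19 = 78.9%, the Basic plan 162/242 = 66.9% → the team plan
Affiliate: the team plan 91/271 = 33.6%, the Basic plan 2/7 = 28.6% → the team plan
Organic: the team plan 31/68 = 45.6%, the Basic plan 30/87 = 34.5% → the team plan
Referral: the team plan 114/153 = 74.5%, the Basic plan 31/51 = 60.8% → the team plan
Overall: the team plan 251/511 = 49.1%, the Basic plan 225/387 = 58.1% → the Basic plan
The team plan wins each signup group but the Basic plan wins overall — the comparison reverses. The team plan's customers skew toward affiliate, which has a lower base rate.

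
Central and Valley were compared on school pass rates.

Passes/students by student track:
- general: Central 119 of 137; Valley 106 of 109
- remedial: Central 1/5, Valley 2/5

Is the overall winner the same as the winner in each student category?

General: Central 119/137 = 86.9%, Valley 106/109 = 97.2% → Valley
Remedial: Central 1/5 = 20.0%, Valley 2/5 = 40.0% → Valley
Overall: Central 120/142 = 84.5%, Valley 108/114 = 94.7% → Valley
Valley wins overall and in every student group — no reversal.

Yes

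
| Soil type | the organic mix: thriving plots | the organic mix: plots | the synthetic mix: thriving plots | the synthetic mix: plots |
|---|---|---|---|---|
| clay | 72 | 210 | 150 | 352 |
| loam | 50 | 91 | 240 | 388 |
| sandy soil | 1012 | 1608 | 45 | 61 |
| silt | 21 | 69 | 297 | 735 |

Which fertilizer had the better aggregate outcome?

the organic mix

Clay: the organic mix 72/210 = 34.3%, the synthetic mix 150/352 = 42.6% → the synthetic mix
Loam: the organic mix 50/91 = 54.9%, the synthetic mix 240/388 = 61.9% → the synthetic mix
Sandy soil: the organic mix 1012/1608 = 62.9%, the synthetic mix 45/61 = 73.8% → the synthetic mix
Silt: the organic mix 21/69 = 30.4%, the synthetic mix 297/735 = 40.4% → the synthetic mix
Overall: the organic mix 1155/1978 = 58.4%, the synthetic mix 732/1536 = 47.7% → the organic mix
(The synthetic mix wins every soil group but the organic mix wins overall — the synthetic mix's plots skew toward the low-rate silt group.)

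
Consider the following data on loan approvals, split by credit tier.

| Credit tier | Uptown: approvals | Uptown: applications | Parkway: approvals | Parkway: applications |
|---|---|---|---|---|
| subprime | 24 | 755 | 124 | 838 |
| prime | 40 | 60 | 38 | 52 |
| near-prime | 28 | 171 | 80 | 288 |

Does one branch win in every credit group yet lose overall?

Subprime: Uptown 24/755 = 3.2%, Parkway 124/838 = 14.8% → Parkway
Prime: Uptown 40/60 = 66.7%, Parkway 38/52 = 73.1% → Parkway
Near-prime: Uptown 28/171 = 16.4%, Parkway 80/288 = 27.8% → Parkway
Overall: Uptown 92/986 = 9.3%, Parkway 242/1178 = 20.5% → Parkway
Parkway wins overall and in every credit group — no reversal.

No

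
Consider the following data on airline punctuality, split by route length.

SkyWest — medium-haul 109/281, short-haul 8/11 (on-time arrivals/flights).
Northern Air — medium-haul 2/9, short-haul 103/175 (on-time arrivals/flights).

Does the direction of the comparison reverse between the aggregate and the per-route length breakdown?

Medium-haul: SkyWest 109/281 = 38.8%, Northern Air 2/9 = 22.2% → SkyWest
Short-haul: SkyWest 8/11 = 72.7%, Northern Air 103/175 = 58.9% → SkyWest
Overall: SkyWest 117/292 = 40.1%, Northern Air 105/184 = 57.1% → Northern Air
SkyWest wins each route group but Northern Air wins overall — the comparison reverses. SkyWest's flights skew toward medium-haul, which has a lower base rate.

Yes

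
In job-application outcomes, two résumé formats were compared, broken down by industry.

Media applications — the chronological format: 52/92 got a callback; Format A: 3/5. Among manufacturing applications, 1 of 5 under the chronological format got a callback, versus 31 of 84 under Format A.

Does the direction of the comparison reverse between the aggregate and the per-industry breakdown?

Media: the chronological format 52/92 = 56.5%, Format A 3/5 = 60.0% → Format A
Manufacturing: the chronological format 1/5 = 20.0%, Format A 31/84 = 36.9% → Format A
Overall: the chronological format 53/97 = 54.6%, Format A 34/89 = 38.2% → the chronological format
Format A wins each industry group but the chronological format wins overall — the comparison reverses. Format A's applications skew toward manufacturing, which has a lower base rate.

Yes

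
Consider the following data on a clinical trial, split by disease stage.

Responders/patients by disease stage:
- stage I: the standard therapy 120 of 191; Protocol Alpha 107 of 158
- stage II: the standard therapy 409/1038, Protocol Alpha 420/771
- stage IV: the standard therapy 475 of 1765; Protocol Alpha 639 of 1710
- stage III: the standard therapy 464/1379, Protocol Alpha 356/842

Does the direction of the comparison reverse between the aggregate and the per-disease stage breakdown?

No

Stage I: the standard therapy 120/191 = 62.8%, Protocol Alpha 107/158 = 67.7% → Protocol Alpha
Stage II: the standard therapy 409/1038 = 39.4%, Protocol Alpha 420/771 = 54.5% → Protocol Alpha
Stage IV: the standard therapy 475/1765 = 26.9%, Protocol Alpha 639/1710 = 37.4% → Protocol Alpha
Stage III: the standard therapy 464/1379 = 33.6%, Protocol Alpha 356/842 = 42.3% → Protocol Alpha
Overall: the standard therapy 1468/4373 = 33.6%, Protocol Alpha 1522/3481 = 43.7% → Protocol Alpha
Protocol Alpha wins overall and in every disease group — no reversal.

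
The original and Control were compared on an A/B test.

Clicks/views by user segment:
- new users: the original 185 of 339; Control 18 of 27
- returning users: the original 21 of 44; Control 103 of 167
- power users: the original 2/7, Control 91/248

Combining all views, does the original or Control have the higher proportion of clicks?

New users: the original 185/339 = 54.6%, Control 18/27 = 66.7% → Control
Returning users: the original 21/44 = 47.7%, Control 103/167 = 61.7% → Control
Power users: the original 2/7 = 28.6%, Control 91/248 = 36.7% → Control
Overall: the original 208/390 = 53.3%, Control 212/442 = 48.0% → the original
(Control wins every user group but the original wins overall — Control's views skew toward the low-rate power users group.)

the original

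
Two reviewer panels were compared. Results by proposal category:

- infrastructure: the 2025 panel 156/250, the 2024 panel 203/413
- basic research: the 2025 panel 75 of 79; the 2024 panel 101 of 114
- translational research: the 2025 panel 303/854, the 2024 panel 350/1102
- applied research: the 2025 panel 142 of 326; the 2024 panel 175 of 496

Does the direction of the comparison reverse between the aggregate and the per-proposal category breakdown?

Infrastructure: the 2025 panel 156/250 = 62.4%, the 2024 panel 203/413 = 49.2% → the 2025 panel
Basic research: the 2025 panel 75/79 = 94.9%, the 2024 panel 101/114 = 88.6% → the 2025 panel
Translational research: the 2025 panel 303/854 = 35.5%, the 2024 panel 350/1102 = 31.8% → the 2025 panel
Applied research: the 2025 panel 142/326 = 43.6%, the 2024 panel 175/496 = 35.3% → the 2025 panel
Overall: the 2025 panel 676/1509 = 44.8%, the 2024 panel 829/2125 = 39.0% → the 2025 panel
The 2025 panel wins overall and in every proposal group — no reversal.

No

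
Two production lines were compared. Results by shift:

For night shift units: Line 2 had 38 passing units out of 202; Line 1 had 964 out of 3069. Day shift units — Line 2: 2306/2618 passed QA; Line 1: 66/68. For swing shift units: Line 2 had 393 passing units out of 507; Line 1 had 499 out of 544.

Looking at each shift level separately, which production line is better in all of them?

Night shift: Line 2 38/202 = 18.8%, Line 1 964/3069 = 31.4% → Line 1
Day shift: Line 2 2306/2618 = 88.1%, Line 1 66/68 = 97.1% → Line 1
Swing shift: Line 2 393/507 = 77.5%, Line 1 499/544 = 91.7% → Line 1
Line 1 has the higher rate in all 3 groups.

Line 1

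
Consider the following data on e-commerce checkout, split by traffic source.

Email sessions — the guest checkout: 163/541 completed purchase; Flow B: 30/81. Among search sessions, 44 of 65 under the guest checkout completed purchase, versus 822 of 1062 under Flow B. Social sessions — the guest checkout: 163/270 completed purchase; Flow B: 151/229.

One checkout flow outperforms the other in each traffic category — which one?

Email: the guest checkout 163/541 = 30.1%, Flow B 30/81 = 37.0% → Flow B
Search: the guest checkout 44/65 = 67.7%, Flow B 822/1062 = 77.4% → Flow B
Social: the guest checkout 163/270 = 60.4%, Flow B 151/229 = 65.9% → Flow B
Flow B has the higher rate in all 3 groups.

Flow B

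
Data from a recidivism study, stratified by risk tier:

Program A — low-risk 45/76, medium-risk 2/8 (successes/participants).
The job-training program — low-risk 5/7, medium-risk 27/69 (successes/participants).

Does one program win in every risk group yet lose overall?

Low-risk: Program A 45/76 = 59.2%, the job-training program 5/7 = 71.4% → the job-training program
Medium-risk: Program A 2/8 = 25.0%, the job-training program 27/69 = 39.1% → the job-training program
Overall: Program A 47/84 = 56.0%, the job-training program 32/76 = 42.1% → Program A
The job-training program wins each risk group but Program A wins overall — the comparison reverses. The job-training program's participants skew toward medium-risk, which has a lower base rate.

Yes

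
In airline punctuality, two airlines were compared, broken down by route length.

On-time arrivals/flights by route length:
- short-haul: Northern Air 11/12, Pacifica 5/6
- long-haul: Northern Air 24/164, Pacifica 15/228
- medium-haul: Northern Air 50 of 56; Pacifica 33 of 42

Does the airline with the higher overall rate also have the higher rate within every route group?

Yes

Short-haul: Northern Air 11/12 = 91.7%, Pacifica 5/6 = 83.3% → Northern Air
Long-haul: Northern Air 24/164 = 14.6%, Pacifica 15/228 = 6.6% → Northern Air
Medium-haul: Northern Air 50/56 = 89.3%, Pacifica 33/42 = 78.6% → Northern Air
Overall: Northern Air 85/232 = 36.6%, Pacifica 53/276 = 19.2% → Northern Air
Northern Air wins overall and in every route group — no reversal.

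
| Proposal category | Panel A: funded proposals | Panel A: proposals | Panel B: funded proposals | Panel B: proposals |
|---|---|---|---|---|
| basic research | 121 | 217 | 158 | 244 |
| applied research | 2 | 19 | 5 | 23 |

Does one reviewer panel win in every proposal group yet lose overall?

No

Basic research: Panel A 121/217 = 55.8%, Panel B 158/244 = 64.8% → Panel B
Applied research: Panel A 2/19 = 10.5%, Panel B 5/23 = 21.7% → Panel B
Overall: Panel A 123/236 = 52.1%, Panel B 163/267 = 61.0% → Panel B
Panel B wins overall and in every proposal group — no reversal.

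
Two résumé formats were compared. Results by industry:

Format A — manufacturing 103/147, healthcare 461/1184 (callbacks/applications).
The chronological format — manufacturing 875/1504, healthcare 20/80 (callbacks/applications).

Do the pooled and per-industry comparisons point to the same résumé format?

No

Manufacturing: Format A 103/147 = 70.1%, the chronological format 875/1504 = 58.2% → Format A
Healthcare: Format A 461/1184 = 38.9%, the chronological format 20/80 = 25.0% → Format A
Overall: Format A 564/1331 = 42.4%, the chronological format 895/1584 = 56.5% → the chronological format
Format A wins each industry group but the chronological format wins overall — the comparison reverses. Format A's applications skew toward healthcare, which has a lower base rate.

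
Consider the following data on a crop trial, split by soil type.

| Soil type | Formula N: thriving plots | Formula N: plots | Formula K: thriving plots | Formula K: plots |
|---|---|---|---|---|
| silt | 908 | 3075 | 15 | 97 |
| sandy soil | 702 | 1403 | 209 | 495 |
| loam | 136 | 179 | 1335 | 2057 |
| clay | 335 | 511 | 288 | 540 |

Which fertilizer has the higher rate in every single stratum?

Formula N

Silt: Formula N 908/3075 = 29.5%, Formula K 15/97 = 15.5% → Formula N
Sandy soil: Formula N 702/1403 = 50.0%, Formula K 209/495 = 42.2% → Formula N
Loam: Formula N 136/179 = 76.0%, Formula K 1335/2057 = 64.9% → Formula N
Clay: Formula N 335/511 = 65.6%, Formula K 288/540 = 53.3% → Formula N
Formula N has the higher rate in all 4 groups.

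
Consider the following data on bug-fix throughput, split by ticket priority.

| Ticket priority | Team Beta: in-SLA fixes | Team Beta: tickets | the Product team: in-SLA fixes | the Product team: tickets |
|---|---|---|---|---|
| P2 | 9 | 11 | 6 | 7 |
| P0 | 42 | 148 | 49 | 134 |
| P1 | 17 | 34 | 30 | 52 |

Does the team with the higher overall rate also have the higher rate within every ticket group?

P2: Team Beta 9/11 = 81.8%, the Product team 6/7 = 85.7% → the Product team
P0: Team Beta 42/148 = 28.4%, the Product team 49/134 = 36.6% → the Product team
P1: Team Beta 17/34 = 50.0%, the Product team 30/52 = 57.7% → the Product team
Overall: Team Beta 68/193 = 35.2%, the Product team 85/193 = 44.0% → the Product team
The Product team wins overall and in every ticket group — no reversal.

Yes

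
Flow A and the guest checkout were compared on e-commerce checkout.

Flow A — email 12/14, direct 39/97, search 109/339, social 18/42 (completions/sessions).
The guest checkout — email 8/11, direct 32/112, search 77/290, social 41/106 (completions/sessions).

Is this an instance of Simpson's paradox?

Email: Flow A 12/14 = 85.7%, the guest checkout 8/11 = 72.7% → Flow A
Direct: Flow A 39/97 = 40.2%, the guest checkout 32/112 = 28.6% → Flow A
Search: Flow A 109/339 = 32.2%, the guest checkout 77/290 = 26.6% → Flow A
Social: Flow A 18/42 = 42.9%, the guest checkout 41/106 = 38.7% → Flow A
Overall: Flow A 178/492 = 36.2%, the guest checkout 158/519 = 30.4% → Flow A
Flow A wins overall and in every traffic group — no reversal.

No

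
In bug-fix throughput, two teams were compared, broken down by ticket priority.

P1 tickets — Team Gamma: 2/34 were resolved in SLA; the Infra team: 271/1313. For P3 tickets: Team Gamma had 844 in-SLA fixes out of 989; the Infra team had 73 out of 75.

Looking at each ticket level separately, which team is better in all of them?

the Infra team

P1: Team Gamma 2/34 = 5.9%, the Infra team 271/1313 = 20.6% → the Infra team
P3: Team Gamma 844/989 = 85.3%, the Infra team 73/75 = 97.3% → the Infra team
The Infra team has the higher rate in both groups.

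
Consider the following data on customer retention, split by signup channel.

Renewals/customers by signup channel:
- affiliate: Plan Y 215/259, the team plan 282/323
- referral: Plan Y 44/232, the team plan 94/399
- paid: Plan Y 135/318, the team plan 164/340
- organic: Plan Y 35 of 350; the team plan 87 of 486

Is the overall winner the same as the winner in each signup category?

Yes

Affiliate: Plan Y 215/259 = 83.0%, the team plan 282/323 = 87.3% → the team plan
Referral: Plan Y 44/232 = 19.0%, the team plan 94/399 = 23.6% → the team plan
Paid: Plan Y 135/318 = 42.5%, the team plan 164/340 = 48.2% → the team plan
Organic: Plan Y 35/350 = 10.0%, the team plan 87/486 = 17.9% → the team plan
Overall: Plan Y 429/1159 = 37.0%, the team plan 627/1548 = 40.5% → the team plan
The team plan wins overall and in every signup group — no reversal.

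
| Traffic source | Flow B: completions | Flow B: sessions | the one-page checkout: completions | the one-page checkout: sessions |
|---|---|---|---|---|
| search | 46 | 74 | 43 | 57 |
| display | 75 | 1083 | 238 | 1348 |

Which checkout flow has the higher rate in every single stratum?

Search: Flow B 46/74 = 62.2%, the one-page checkout 43/57 = 75.4% → the one-page checkout
Display: Flow B 75/1083 = 6.9%, the one-page checkout 238/1348 = 17.7% → the one-page checkout
The one-page checkout has the higher rate in both groups.

the one-page checkout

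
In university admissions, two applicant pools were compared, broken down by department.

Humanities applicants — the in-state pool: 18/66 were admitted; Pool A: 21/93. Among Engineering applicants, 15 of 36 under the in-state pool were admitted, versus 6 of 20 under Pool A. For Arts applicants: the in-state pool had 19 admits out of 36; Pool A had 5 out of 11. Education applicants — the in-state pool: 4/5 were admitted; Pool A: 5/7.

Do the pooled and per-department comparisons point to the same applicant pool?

Yes

Humanities: the in-state pool 18/66 = 27.3%, Pool A 21/93 = 22.6% → the in-state pool
Engineering: the in-state pool 15/36 = 41.7%, Pool A 6/20 = 30.0% → the in-state pool
Arts: the in-state pool 19/36 = 52.8%, Pool A 5/11 = 45.5% → the in-state pool
Education: the in-state pool 4/5 = 80.0%, Pool A 5/7 = 71.4% → the in-state pool
Overall: the in-state pool 56/143 = 39.2%, Pool A 37/131 = 28.2% → the in-state pool
The in-state pool wins overall and in every department group — no reversal.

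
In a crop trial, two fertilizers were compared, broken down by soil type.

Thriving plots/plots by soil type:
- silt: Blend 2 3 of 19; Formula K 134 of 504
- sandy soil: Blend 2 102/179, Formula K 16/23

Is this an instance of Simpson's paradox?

Silt: Blend 2 3/19 = 15.8%, Formula K 134/504 = 26.6% → Formula K
Sandy soil: Blend 2 102/179 = 57.0%, Formula K 16/23 = 69.6% → Formula K
Overall: Blend 2 105/198 = 53.0%, Formula K 150/527 = 28.5% → Blend 2
Formula K wins each soil group but Blend 2 wins overall — the comparison reverses. Formula K's plots skew toward silt, which has a lower base rate.

Yes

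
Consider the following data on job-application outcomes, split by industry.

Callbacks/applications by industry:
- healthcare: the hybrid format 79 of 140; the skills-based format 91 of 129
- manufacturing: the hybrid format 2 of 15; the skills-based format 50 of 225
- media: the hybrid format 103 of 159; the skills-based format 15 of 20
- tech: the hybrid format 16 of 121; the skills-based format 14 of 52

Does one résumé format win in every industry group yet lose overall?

Healthcare: the hybrid format 79/140 = 56.4%, the skills-based format 91/129 = 70.5% → the skills-based format
Manufacturing: the hybrid format 2/15 = 13.3%, the skills-based format 50/225 = 22.2% → the skills-based format
Media: the hybrid format 103/159 = 64.8%, the skills-based format 15/20 = 75.0% → the skills-based format
Tech: the hybrid format 16/121 = 13.2%, the skills-based format 14/52 = 26.9% → the skills-based format
Overall: the hybrid format 200/435 = 46.0%, the skills-based format 170/426 = 39.9% → the hybrid format
The skills-based format wins each industry group but the hybrid format wins overall — the comparison reverses. The skills-based format's applications skew toward manufacturing, which has a lower base rate.

Yes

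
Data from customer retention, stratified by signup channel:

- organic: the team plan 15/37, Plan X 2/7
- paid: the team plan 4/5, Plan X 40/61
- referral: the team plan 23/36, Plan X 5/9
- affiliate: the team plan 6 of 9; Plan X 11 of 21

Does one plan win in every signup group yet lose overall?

Yes

Organic: the team plan 15/37 = 40.5%, Plan X 2/7 = 28.6% → the team plan
Paid: the team plan 4/5 = 80.0%, Plan X 40/61 = 65.6% → the team plan
Referral: the team plan 23/36 = 63.9%, Plan X 5/9 = 55.6% → the team plan
Affiliate: the team plan 6/9 = 66.7%, Plan X 11/21 = 52.4% → the team plan
Overall: the team plan 48/87 = 55.2%, Plan X 58/98 = 59.2% → Plan X
The team plan wins each signup group but Plan X wins overall — the comparison reverses. The team plan's customers skew toward organic, which has a lower base rate.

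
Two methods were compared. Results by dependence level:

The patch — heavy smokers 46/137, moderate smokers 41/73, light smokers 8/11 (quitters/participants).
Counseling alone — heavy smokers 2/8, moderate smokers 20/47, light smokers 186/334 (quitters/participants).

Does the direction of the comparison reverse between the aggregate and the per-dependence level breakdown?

Heavy smokers: the patch 46/137 = 33.6%, counseling alone 2/8 = 25.0% → the patch
Moderate smokers: the patch 41/73 = 56.2%, counseling alone 20/47 = 42.6% → the patch
Light smokers: the patch 8/11 = 72.7%, counseling alone 186/334 = 55.7% → the patch
Overall: the patch 95/221 = 43.0%, counseling alone 208/389 = 53.5% → counseling alone
The patch wins each dependence group but counseling alone wins overall — the comparison reverses. The patch's participants skew toward heavy smokers, which has a lower base rate.

Yes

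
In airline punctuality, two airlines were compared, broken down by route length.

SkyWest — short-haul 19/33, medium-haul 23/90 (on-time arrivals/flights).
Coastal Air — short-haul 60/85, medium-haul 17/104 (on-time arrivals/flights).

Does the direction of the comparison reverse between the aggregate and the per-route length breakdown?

No

Short-haul: SkyWest 19/33 = 57.6%, Coastal Air 60/85 = 70.6% → Coastal Air
Medium-haul: SkyWest 23/90 = 25.6%, Coastal Air 17/104 = 16.3% → SkyWest
Overall: SkyWest 42/123 = 34.1%, Coastal Air 77/189 = 40.7% → Coastal Air
Neither sweeps: SkyWest wins 1 of 2 groups, Coastal Air wins 1. Coastal Air wins overall but not every group — no Simpson reversal.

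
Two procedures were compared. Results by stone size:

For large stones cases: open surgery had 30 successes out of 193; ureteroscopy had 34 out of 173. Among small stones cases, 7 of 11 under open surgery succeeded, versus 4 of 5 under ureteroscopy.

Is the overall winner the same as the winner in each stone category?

Large stones: open surgery 30/193 = 15.5%, ureteroscopy 34/173 = 19.7% → ureteroscopy
Small stones: open surgery 7/11 = 63.6%, ureteroscopy 4/5 = 80.0% → ureteroscopy
Overall: open surgery 37/204 = 18.1%, ureteroscopy 38/178 = 21.3% → ureteroscopy
Ureteroscopy wins overall and in every stone group — no reversal.

Yes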